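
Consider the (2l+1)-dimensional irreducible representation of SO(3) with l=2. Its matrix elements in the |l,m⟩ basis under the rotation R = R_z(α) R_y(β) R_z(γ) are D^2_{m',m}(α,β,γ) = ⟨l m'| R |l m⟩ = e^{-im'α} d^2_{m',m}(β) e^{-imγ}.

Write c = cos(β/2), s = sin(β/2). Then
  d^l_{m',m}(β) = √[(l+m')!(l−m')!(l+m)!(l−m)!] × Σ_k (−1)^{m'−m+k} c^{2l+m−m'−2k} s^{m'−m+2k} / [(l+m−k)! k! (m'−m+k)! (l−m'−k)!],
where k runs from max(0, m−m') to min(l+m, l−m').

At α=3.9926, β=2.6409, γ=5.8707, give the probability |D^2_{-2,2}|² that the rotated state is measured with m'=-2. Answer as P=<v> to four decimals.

P=0.7762

First d^2_{-2,2}(β=2.6409), then the phase factors e^{-i(-2)α} and e^{-i(2)γ}:
With c≡cos(β/2)=0.247740 and s≡sin(β/2)=0.968827, N=[1·24·24·1]^{1/2}=24.000000
k: max(0,(2)−(-2))=4 … min(2+(2),2−(-2))=4
  k=4: (−1)^0·24.0000/(24)·0.2477^0·0.9688^4 = +0.881017
d^2_{-2,2}(2.6409) = +0.881017
|D^2_{-2,2}|² = |d^2_{-2,2}(β)|² = (+0.881017)² = 0.776191 (the z-rotation phases have unit modulus)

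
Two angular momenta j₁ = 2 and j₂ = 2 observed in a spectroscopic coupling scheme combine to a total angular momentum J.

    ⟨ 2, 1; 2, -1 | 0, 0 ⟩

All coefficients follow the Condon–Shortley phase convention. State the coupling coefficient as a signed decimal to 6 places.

j₁+j₂−J=4  J+j₁−j₂=0  J−j₁+j₂=0  j₁+j₂+J+1=5
(j₁±m₁, j₂±m₂, J±M) = (3,1,1,3,0,0)
P² = 36/5
sum k=1..1:
  [1] −1/6 = -1/6
S = -1/6
C² = P²·S² = 1/5 ; C = -0.447214

−√(1/5) = -0.447214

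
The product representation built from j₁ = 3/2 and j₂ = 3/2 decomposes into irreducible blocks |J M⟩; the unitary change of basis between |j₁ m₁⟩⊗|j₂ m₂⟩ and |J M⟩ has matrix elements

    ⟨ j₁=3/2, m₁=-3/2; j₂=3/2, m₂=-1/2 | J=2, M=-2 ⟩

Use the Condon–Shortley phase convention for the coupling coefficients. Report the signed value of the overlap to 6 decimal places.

-0.707107

j₁+j₂−J=1  J+j₁−j₂=2  J−j₁+j₂=2  j₁+j₂+J+1=6
(j₁±m₁, j₂±m₂, J±M) = (0,3,1,2,0,4)
P² = 8
sum k=1..1:
  [1] −1/4 = -1/4
S = -1/4
C² = P²·S² = 1/2 ; C = -0.707107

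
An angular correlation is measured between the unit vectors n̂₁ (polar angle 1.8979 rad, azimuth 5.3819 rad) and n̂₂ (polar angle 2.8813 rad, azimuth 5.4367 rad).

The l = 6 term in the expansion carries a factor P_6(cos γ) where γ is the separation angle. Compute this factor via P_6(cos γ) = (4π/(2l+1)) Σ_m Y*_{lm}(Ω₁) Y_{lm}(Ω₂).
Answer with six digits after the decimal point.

0.264794

Expand P_6 via completeness: Σ_{m} conj(Y_{6,m}) at Ω₁ times Y_{6,m} at Ω₂ —
  m=-6: Y*=+0.223187+0.267506i  Y=+0.000050-0.000131i  product +0.000046-0.000016i
  m=-5: Y*=+0.083741-0.400817i  Y=+0.000843+0.001620i  product +0.000720-0.000202i
  m=-4: Y*=-0.034796+0.017394i  Y=-0.014081-0.003511i  product +0.000551-0.000123i
  m=-3: Y*=-0.300128-0.140465i  Y=+0.064300-0.044192i  product -0.025506+0.004231i
  m=-2: Y*=+0.033983+0.143988i  Y=-0.034087+0.277615i  product -0.041132+0.004526i
  m=-1: Y*=-0.175395+0.221610i  Y=-0.391061-0.442015i  product +0.166545-0.009136i
  m=+0: Y*=+0.173971-0.000000i  Y=+0.410886+0.000000i  product +0.071482+0.000000i
  m=+1: Y*=+0.175395+0.221610i  Y=+0.391061-0.442015i  product +0.166545+0.009136i
  m=+2: Y*=+0.033983-0.143988i  Y=-0.034087-0.277615i  product -0.041132-0.004526i
  m=+3: Y*=+0.300128-0.140465i  Y=-0.064300-0.044192i  product -0.025506-0.004231i
  m=+4: Y*=-0.034796-0.017394i  Y=-0.014081+0.003511i  product +0.000551+0.000123i
  m=+5: Y*=-0.083741-0.400817i  Y=-0.000843+0.001620i  product +0.000720+0.000202i
  m=+6: Y*=+0.223187-0.267506i  Y=+0.000050+0.000131i  product +0.000046+0.000016i
Accumulated sum +0.273932+0.000000i; after 4π/(2l+1) scaling, +0.264794+0.000000i ⇒ P_6 = 0.264794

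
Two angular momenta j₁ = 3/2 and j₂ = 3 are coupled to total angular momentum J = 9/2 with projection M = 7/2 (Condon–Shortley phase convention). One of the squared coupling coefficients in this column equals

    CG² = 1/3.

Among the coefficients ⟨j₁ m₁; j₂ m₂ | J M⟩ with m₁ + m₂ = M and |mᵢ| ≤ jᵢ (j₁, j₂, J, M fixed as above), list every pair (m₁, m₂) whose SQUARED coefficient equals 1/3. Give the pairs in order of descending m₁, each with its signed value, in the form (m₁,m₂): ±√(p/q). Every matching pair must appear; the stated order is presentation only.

Admissible pairs with m₁+m₂ = M = 7/2: (1/2,3), (3/2,2)
  (m₁,m₂)=(3/2,2): CG² = 2/3, CG = +√(2/3)
  (m₁,m₂)=(1/2,3): CG² = 1/3, CG = +√(1/3)   ← matches the target
Pairs with CG² = 1/3: (1/2,3): +√(1/3)

(1/2,3): +√(1/3)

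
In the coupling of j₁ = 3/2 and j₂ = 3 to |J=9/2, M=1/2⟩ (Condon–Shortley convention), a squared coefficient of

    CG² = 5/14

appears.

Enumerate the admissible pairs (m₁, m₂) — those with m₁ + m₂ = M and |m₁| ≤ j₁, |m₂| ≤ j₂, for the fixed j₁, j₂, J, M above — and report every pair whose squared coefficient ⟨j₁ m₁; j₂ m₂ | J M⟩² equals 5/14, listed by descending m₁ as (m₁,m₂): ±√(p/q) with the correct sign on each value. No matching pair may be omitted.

Admissible pairs with m₁+m₂ = M = 1/2: (-3/2,2), (-1/2,1), (1/2,0), (3/2,-1)
  (m₁,m₂)=(3/2,-1): CG² = 5/42, CG = +√(5/42)
  (m₁,m₂)=(1/2,0): CG² = 10/21, CG = +√(10/21)
  (m₁,m₂)=(-1/2,1): CG² = 5/14, CG = +√(5/14)   ← matches the target
  (m₁,m₂)=(-3/2,2): CG² = 1/21, CG = +√(1/21)
Pairs with CG² = 5/14: (-1/2,1): +√(5/14)

(-1/2,1): +√(5/14)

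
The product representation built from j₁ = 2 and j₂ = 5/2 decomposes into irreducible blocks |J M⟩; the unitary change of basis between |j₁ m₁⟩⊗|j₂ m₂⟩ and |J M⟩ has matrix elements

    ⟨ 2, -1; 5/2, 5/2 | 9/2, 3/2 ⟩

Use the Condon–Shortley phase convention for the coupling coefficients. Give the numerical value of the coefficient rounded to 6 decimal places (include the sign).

triangle: 0!*4!*5!/10! = 2880/3628800
(j±m)!: 1!*3!*5!*0!*6!*3! = 3110400
prefactor² = (2J+1)*Δ*N² = 172800/7
  k=0: +1/(0!*0!*3!*5!*1!*0!) = 1/720
Σ = 1/720  ⇒  CG² = 172800/7*(1/720)² = 1/21
CG = +√(1/21) = +0.218218

+0.218218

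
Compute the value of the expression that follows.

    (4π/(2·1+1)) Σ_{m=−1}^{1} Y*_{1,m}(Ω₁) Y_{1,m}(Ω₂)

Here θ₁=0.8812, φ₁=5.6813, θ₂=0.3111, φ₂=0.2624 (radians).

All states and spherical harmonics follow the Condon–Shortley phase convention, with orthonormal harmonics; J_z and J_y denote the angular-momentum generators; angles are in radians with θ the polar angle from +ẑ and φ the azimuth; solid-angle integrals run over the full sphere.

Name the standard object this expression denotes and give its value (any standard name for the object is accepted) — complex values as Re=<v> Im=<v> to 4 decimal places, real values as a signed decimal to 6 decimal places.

Legendre polynomial (addition theorem), +0.758998

This sum is the spherical-harmonic addition theorem: it equals the Legendre polynomial P_l(cos γ) of the angle γ between the two directions.
Summing Y*_{l m}(θ₁,φ₁)·Y_{l m}(θ₂,φ₂) over m ∈ [−1, 1]; prefactor 4π/(2·1+1) = 4.188790:
  m=-1: Y*=+0.219709-0.150920i  Y=+0.102138-0.027433i  product +0.018300-0.021442i
  m=+0: Y*=+0.310862-0.000000i  Y=+0.465148+0.000000i  product +0.144597+0.000000i
  m=+1: Y*=-0.219709-0.150920i  Y=-0.102138-0.027433i  product +0.018300+0.021442i
Accumulated sum +0.181197+0.000000i; after 4π/(2l+1) scaling, +0.758998+0.000000i ⇒ P_1 = 0.758998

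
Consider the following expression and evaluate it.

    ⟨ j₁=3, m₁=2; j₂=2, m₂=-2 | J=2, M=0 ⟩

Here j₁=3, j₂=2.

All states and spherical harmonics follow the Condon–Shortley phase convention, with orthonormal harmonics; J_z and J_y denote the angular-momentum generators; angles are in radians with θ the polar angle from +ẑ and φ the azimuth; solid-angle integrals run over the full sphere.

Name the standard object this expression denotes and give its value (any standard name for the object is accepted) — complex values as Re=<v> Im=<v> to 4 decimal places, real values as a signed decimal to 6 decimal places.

Clebsch–Gordan coefficient, +√(5/14) ≈ +0.597614

This is a Clebsch–Gordan (vector-coupling) coefficient.
j₁+j₂−J=3  J+j₁−j₂=3  J−j₁+j₂=1  j₁+j₂+J+1=8
(j₁±m₁, j₂±m₂, J±M) = (5,1,0,4,2,2)
P² = 360/7
sum k=0..0:
  [0] +1/12 = 1/12
S = 1/12
C² = P²·S² = 5/14 ; C = +0.597614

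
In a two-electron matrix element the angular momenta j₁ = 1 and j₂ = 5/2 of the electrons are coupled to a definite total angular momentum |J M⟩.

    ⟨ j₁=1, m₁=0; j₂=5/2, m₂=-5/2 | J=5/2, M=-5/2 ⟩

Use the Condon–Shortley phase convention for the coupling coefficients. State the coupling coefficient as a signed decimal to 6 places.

√[6·1!1!4!/7! · 1!1!0!5!0!5!] = √(2880/7)
  +(−1)^0/∏(0,1,1,0,0,4)! = 1/24  (running 1/24)
⟨..|..⟩ = √(2880/7)·(1/24) = +0.845154

+0.845154  (= +√(5/7))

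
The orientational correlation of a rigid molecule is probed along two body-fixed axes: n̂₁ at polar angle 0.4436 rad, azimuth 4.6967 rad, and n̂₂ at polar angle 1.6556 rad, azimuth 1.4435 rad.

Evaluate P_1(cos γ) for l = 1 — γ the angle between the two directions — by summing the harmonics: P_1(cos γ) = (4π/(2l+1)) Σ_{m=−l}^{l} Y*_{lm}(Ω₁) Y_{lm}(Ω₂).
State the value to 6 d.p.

-0.501495

Expand P_1 via completeness: Σ_{m} conj(Y_{1,m}) at Ω₁ times Y_{1,m} at Ω₂ —
  m=-1: (-0.002326, -0.148266) × (0.043704, -0.341467) = (-0.050730, -0.005685)  (running Σ = (-0.050730, -0.005685))
  m=0: (0.441312, -0.000000) × (-0.041386, 0.000000) = (-0.018264, 0.000000)  (running Σ = (-0.068994, -0.005685))
  m=1: (0.002326, -0.148266) × (-0.043704, -0.341467) = (-0.050730, 0.005685)  (running Σ = (-0.119723, 0.000000))
Σ over m = (-0.119723, 0.000000); ×(4π/3) → (-0.501495, 0.000000). Real part: -0.501495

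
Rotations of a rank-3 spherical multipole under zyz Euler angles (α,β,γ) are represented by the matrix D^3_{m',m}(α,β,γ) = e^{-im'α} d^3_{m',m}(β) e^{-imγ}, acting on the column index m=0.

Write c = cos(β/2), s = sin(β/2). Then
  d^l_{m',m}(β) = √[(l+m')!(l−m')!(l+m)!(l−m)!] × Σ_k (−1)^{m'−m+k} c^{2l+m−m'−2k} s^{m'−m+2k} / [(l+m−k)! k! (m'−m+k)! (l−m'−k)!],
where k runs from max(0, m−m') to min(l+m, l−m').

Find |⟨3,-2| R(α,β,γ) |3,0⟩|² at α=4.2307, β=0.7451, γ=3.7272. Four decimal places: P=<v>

P=0.2141

D^3_{-2,0}(4.2307,0.7451,3.7272) = e^{-i·-2·4.2307}·d^3_{-2,0}(0.7451)·e^{-i·0·3.7272}. Compute d first:
c=cos(0.745100/2)=0.931402, s=sin(0.745100/2)=0.363992; N=√[1·120·6·6]=65.726707
Admissible k: 2..3 (factorial args all ≥0)
  k=2: (−1)^0·65.7267/(12)·0.9314^4·0.3640^2 = +0.546126
  k=3: (−1)^1·65.7267/(12)·0.9314^2·0.3640^4 = -0.083407
d^3_{-2,0}(0.7451) = +0.546126 -0.083407 = +0.462719
|D^3_{-2,0}|² = |d^3_{-2,0}(β)|² = (+0.462719)² = 0.214109 (the z-rotation phases have unit modulus)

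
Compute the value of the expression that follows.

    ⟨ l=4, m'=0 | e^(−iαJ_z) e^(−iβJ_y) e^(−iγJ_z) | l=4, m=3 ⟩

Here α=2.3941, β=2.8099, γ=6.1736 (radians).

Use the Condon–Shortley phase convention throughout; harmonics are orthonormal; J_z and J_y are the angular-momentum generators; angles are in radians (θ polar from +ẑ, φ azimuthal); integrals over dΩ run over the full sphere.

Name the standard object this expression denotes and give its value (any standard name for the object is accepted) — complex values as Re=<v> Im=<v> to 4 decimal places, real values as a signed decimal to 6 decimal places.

This is a Wigner D-matrix element — the rotation-matrix element ⟨l m'| R(α,β,γ) |l m⟩ in the angular-momentum basis.
D^4_{0,3}(2.3941,2.8099,6.1736) = e^{-i·0·2.3941}·d^4_{0,3}(2.8099)·e^{-i·3·6.1736}. Compute d first:
c=cos(2.809900/2)=0.165087, s=sin(2.809900/2)=0.986279; N=√[24·24·5040·1]=1703.830978
The bounds max(0,m−m')=3 and min(l+m,l−m')=4 give 2 terms
  k=3: (−1)^0·1703.8310/(144)·0.1651^5·0.9863^3 = +0.001392
  k=4: (−1)^1·1703.8310/(144)·0.1651^3·0.9863^5 = -0.049682
d^4_{0,3}(2.8099) = +0.001392 -0.049682 = -0.048290
Phases: e^{-i·(0)·2.3941}=+1.000000+0.000000i, e^{-i·(3)·6.1736}=+0.946445+0.322866i ⇒ D=-0.045704-0.015591i

Wigner D-matrix element, Re=-0.0457 Im=-0.0156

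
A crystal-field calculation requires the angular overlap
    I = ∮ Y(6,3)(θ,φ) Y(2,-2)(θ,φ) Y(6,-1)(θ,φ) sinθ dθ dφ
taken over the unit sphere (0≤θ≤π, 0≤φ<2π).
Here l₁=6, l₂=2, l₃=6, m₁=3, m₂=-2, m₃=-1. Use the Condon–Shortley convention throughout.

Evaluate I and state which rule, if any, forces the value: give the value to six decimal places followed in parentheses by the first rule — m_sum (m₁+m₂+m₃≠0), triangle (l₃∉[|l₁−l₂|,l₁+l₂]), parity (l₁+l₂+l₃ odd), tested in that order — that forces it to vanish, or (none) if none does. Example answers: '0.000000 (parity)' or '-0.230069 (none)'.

Rules hold: Σm=0, L=14 even, 4≤6≤8.
N = 13·5·13 = 845
Δ = 2!·10!·2!/15! = 1/90090
Racah Σ t=0..2: t=0:+1/69120 t=1:−1/14400 t=2:+1/69120 = -7/172800
⇒ 3j(6 2 6; 0 0 0)² = 14/715, sgn -1
Racah Σ t=0..0: t=0:+1/120960 = 1/120960
⇒ 3j(6 2 6; 3 -2 -1)² = 24/1001, sgn -1
4πI² = N·(3j₀)²·(3jₘ)² = 48/121
I = +1·√(0.396694/4π) = 0.17767364
No selection rule forces the value: the integral is nonzero (none).

0.177674 (none)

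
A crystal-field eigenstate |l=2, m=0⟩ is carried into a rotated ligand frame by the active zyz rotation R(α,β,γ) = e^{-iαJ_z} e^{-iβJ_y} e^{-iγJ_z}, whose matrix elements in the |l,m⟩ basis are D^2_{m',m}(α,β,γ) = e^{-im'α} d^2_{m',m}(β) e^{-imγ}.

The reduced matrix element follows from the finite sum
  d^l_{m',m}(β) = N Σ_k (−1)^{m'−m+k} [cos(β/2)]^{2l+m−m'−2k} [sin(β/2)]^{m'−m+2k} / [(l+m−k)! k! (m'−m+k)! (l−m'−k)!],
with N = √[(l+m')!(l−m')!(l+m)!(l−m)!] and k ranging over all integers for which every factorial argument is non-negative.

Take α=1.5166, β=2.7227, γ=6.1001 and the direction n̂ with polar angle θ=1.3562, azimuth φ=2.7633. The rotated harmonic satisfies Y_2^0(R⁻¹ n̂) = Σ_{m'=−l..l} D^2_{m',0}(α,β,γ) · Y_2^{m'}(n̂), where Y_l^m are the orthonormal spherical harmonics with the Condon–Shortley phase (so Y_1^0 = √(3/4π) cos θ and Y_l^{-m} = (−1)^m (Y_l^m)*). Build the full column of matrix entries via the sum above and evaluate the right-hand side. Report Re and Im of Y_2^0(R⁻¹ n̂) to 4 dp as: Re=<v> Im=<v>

Need the full column D^2_{m',0} for m'=−2..2 at α=1.5166, β=2.7227, γ=6.1001.
cos(β/2)=0.207918, sin(β/2)=0.978146
d^2_{-2,0}: single k=2 term ⇒ +0.101314;  D = -0.100719+0.010960i
d^2_{-1,0}: k∈[1..2] ⇒ +0.021536 -0.476628 = -0.455093;  D = -0.024652-0.454424i
d^2_{0,0}: k∈[0..2] ⇒ +0.001869 -0.165445 +0.915409 = +0.751833;  D = +0.751833+0.000000i
d^2_{1,0}: k∈[0..1] ⇒ -0.021536 +0.476628 = +0.455093;  D = +0.024652-0.454424i
d^2_{2,0}: single k=0 term ⇒ +0.101314;  D = -0.100719-0.010960i
Y_2^{m'}(θ=1.3562,φ=2.7633) and Σ D·Y over m':
  (-0.1007+0.0110i)·(+0.2682+0.2531i)  (-0.0247-0.4544i)·(-0.1494-0.0594i)  (+0.7518+0.0000i)·(-0.2725+0.0000i)  (+0.0247-0.4544i)·(+0.1494-0.0594i)  (-0.1007-0.0110i)·(+0.2682-0.2531i)
Y_2^0(R⁻¹ n̂) = -0.311019+0.000000i

Re=-0.3110 Im=0.0000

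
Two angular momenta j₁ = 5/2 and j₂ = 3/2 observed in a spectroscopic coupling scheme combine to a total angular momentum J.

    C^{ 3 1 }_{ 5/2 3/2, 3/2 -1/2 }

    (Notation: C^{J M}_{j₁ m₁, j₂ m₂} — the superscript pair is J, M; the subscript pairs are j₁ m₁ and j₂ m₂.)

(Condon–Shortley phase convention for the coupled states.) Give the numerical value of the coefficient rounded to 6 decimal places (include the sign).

triangle: 1!×4!×2!/8! = 48/40320
(j±m)!: 4!×1!×1!×2!×4!×2! = 2304
prefactor² = (2J+1)×Δ×N² = 96/5
  k=0: +1/(0!×1!×1!×1!×3!×1!) = 1/6
  k=1: −1/(1!×0!×0!×0!×4!×2!) = -1/48
Σ = 7/48  ⇒  CG² = 96/5×(7/48)² = 49/120
CG = +√(49/120) = +0.639010

+0.639010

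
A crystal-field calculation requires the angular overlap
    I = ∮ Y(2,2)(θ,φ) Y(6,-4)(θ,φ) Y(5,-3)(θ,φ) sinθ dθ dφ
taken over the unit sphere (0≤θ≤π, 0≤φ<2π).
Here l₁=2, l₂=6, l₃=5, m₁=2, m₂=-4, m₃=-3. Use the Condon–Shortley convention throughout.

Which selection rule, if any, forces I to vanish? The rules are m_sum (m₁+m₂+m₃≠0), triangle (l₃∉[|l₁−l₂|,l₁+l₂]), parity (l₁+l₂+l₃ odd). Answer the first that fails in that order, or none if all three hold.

m_sum

m₁+m₂+m₃ = 2 − 4 − 3 = -5  ✗
triangle: |2−6|=4 ≤ l₃=5 ≤ 2+6=8
parity: l₁+l₂+l₃ = 13 is odd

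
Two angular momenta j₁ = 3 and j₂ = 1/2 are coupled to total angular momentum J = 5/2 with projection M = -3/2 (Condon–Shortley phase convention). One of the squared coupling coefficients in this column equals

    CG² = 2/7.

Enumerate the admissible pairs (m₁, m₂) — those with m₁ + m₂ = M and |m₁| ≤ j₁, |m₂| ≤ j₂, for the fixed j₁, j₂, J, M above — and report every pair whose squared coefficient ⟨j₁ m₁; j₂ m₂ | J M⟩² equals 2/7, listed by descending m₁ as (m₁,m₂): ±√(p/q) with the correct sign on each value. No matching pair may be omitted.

Admissible pairs with m₁+m₂ = M = -3/2: (-2,1/2), (-1,-1/2)
  (m₁,m₂)=(-1,-1/2): CG² = 2/7, CG = +√(2/7)   ← matches the target
  (m₁,m₂)=(-2,1/2): CG² = 5/7, CG = −√(5/7)
Pairs with CG² = 2/7: (-1,-1/2): +√(2/7)

(-1,-1/2): +√(2/7)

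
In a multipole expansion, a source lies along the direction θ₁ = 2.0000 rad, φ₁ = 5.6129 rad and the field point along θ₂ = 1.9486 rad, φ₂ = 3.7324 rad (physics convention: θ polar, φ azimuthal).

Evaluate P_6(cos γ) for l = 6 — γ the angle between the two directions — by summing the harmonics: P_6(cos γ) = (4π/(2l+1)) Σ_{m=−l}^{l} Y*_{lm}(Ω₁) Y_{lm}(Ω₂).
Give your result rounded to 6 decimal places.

-0.243703

Expand P_6 via completeness: Σ_{m} conj(Y_{6,m}) at Ω₁ times Y_{6,m} at Ω₂ —
  [-6]  conj(Y_{6,-6})(Ω₁) = -0.173956+0.210479i ; Y_{6,-6}(Ω₂) = -0.286512+0.122235i ; Δ = +0.024113-0.081568i
  [-5]  conj(Y_{6,-5})(Ω₁) = +0.423407-0.090172i ; Y_{6,-5}(Ω₂) = -0.420734-0.079850i ; Δ = -0.185342+0.004130i
  [-4]  conj(Y_{6,-4})(Ω₁) = -0.197739-0.098081i ; Y_{6,-4}(Ω₂) = -0.094201-0.092885i ; Δ = +0.009517+0.027606i
  [-3]  conj(Y_{6,-3})(Ω₁) = -0.095069-0.201908i ; Y_{6,-3}(Ω₂) = +0.058084+0.284166i ; Δ = +0.051853-0.038743i
  [-2]  conj(Y_{6,-2})(Ω₁) = -0.069288+0.295619i ; Y_{6,-2}(Ω₂) = -0.089498+0.218236i ; Δ = -0.058314-0.041578i
  [-1]  conj(Y_{6,-1})(Ω₁) = -0.097041+0.076926i ; Y_{6,-1}(Ω₂) = +0.179347-0.120293i ; Δ = -0.008150+0.025470i
  [+0]  conj(Y_{6,0})(Ω₁) = +0.313803-0.000000i ; Y_{6,0}(Ω₂) = +0.256639+0.000000i ; Δ = +0.080534+0.000000i
  [+1]  conj(Y_{6,1})(Ω₁) = +0.097041+0.076926i ; Y_{6,1}(Ω₂) = -0.179347-0.120293i ; Δ = -0.008150-0.025470i
  [+2]  conj(Y_{6,2})(Ω₁) = -0.069288-0.295619i ; Y_{6,2}(Ω₂) = -0.089498-0.218236i ; Δ = -0.058314+0.041578i
  [+3]  conj(Y_{6,3})(Ω₁) = +0.095069-0.201908i ; Y_{6,3}(Ω₂) = -0.058084+0.284166i ; Δ = +0.051853+0.038743i
  [+4]  conj(Y_{6,4})(Ω₁) = -0.197739+0.098081i ; Y_{6,4}(Ω₂) = -0.094201+0.092885i ; Δ = +0.009517-0.027606i
  [+5]  conj(Y_{6,5})(Ω₁) = -0.423407-0.090172i ; Y_{6,5}(Ω₂) = +0.420734-0.079850i ; Δ = -0.185342-0.004130i
  [+6]  conj(Y_{6,6})(Ω₁) = -0.173956-0.210479i ; Y_{6,6}(Ω₂) = -0.286512-0.122235i ; Δ = +0.024113+0.081568i
Accumulated sum -0.252112-0.000000i; after 4π/(2l+1) scaling, -0.243703-0.000000i ⇒ P_6 = -0.243703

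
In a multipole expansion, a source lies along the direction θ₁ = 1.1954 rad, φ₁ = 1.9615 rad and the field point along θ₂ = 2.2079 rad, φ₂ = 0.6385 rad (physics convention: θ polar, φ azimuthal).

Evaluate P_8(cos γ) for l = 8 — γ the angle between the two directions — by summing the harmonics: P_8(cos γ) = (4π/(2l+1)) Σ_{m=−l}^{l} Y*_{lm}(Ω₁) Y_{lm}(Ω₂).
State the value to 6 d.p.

Addition theorem: P_8(cos γ) = (4π/17) Σ_m Y*_{lm}(Ω₁) Y_{lm}(Ω₂), m = −8…8:
  [-8]  conj(Y_{8,-8})(Ω₁) = (-0.289288, 0.004618) ; Y_{8,-8}(Ω₂) = (0.034620, 0.082897) ; Δ = (-0.010398, -0.023821)
  [-7]  conj(Y_{8,-7})(Ω₁) = (0.180400, 0.418878) ; Y_{8,-7}(Ω₂) = (0.063959, -0.258126) ; Δ = (0.119662, -0.019775)
  [-6]  conj(Y_{8,-6})(Ω₁) = (0.173326, -0.177526) ; Y_{8,-6}(Ω₂) = (-0.337531, 0.278240) ; Δ = (-0.009108, 0.108147)
  [-5]  conj(Y_{8,-5})(Ω₁) = (0.189619, 0.076336) ; Y_{8,-5}(Ω₂) = (0.374176, -0.019065) ; Δ = (0.072406, 0.024948)
  [-4]  conj(Y_{8,-4})(Ω₁) = (-0.002671, -0.334676) ; Y_{8,-4}(Ω₂) = (0.007177, 0.004781) ; Δ = (0.001581, -0.002415)
  [-3]  conj(Y_{8,-3})(Ω₁) = (0.049832, -0.020992) ; Y_{8,-3}(Ω₂) = (-0.120090, -0.334477) ; Δ = (-0.013005, -0.014147)
  [-2]  conj(Y_{8,-2})(Ω₁) = (-0.237717, -0.235828) ; Y_{8,-2}(Ω₂) = (-0.053868, 0.178046) ; Δ = (0.054794, -0.029621)
  [-1]  conj(Y_{8,-1})(Ω₁) = (-0.004030, 0.009786) ; Y_{8,-1}(Ω₂) = (-0.224246, 0.166439) ; Δ = (-0.000725, -0.002865)
  [+0]  conj(Y_{8,0})(Ω₁) = (-0.329183, -0.000000) ; Y_{8,0}(Ω₂) = (0.232127, 0.000000) ; Δ = (-0.076412, -0.000000)
  [+1]  conj(Y_{8,1})(Ω₁) = (0.004030, 0.009786) ; Y_{8,1}(Ω₂) = (0.224246, 0.166439) ; Δ = (-0.000725, 0.002865)
  [+2]  conj(Y_{8,2})(Ω₁) = (-0.237717, 0.235828) ; Y_{8,2}(Ω₂) = (-0.053868, -0.178046) ; Δ = (0.054794, 0.029621)
  [+3]  conj(Y_{8,3})(Ω₁) = (-0.049832, -0.020992) ; Y_{8,3}(Ω₂) = (0.120090, -0.334477) ; Δ = (-0.013005, 0.014147)
  [+4]  conj(Y_{8,4})(Ω₁) = (-0.002671, 0.334676) ; Y_{8,4}(Ω₂) = (0.007177, -0.004781) ; Δ = (0.001581, 0.002415)
  [+5]  conj(Y_{8,5})(Ω₁) = (-0.189619, 0.076336) ; Y_{8,5}(Ω₂) = (-0.374176, -0.019065) ; Δ = (0.072406, -0.024948)
  [+6]  conj(Y_{8,6})(Ω₁) = (0.173326, 0.177526) ; Y_{8,6}(Ω₂) = (-0.337531, -0.278240) ; Δ = (-0.009108, -0.108147)
  [+7]  conj(Y_{8,7})(Ω₁) = (-0.180400, 0.418878) ; Y_{8,7}(Ω₂) = (-0.063959, -0.258126) ; Δ = (0.119662, 0.019775)
  [+8]  conj(Y_{8,8})(Ω₁) = (-0.289288, -0.004618) ; Y_{8,8}(Ω₂) = (0.034620, -0.082897) ; Δ = (-0.010398, 0.023821)
Total Σ_m = (0.354000, 0.000000). Multiply by 0.739198: (0.261676, 0.000000). P_8(cos γ) = 0.261676

0.261676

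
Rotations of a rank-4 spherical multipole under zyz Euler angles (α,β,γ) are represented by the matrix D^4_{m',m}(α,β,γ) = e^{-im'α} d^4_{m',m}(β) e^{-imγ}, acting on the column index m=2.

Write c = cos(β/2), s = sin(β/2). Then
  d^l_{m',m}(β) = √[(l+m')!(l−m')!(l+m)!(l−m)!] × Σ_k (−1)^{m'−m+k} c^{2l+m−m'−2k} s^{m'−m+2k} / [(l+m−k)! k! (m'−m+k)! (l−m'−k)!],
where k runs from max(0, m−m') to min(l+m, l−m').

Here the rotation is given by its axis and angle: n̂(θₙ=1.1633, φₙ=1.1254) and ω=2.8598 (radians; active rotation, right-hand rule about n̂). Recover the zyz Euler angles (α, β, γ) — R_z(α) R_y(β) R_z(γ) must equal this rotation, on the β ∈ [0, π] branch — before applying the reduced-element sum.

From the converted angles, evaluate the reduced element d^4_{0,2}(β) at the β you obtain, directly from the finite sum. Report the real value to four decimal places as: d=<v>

Axis–angle → zyz. n̂ = (sinθₙcosφₙ, sinθₙsinφₙ, cosθₙ) = (+0.395539, +0.828545, +0.396312), ω = 2.8598.
R = I cosω + sinω [n̂]ₓ + (1−cosω) n̂n̂ᵀ gives
  R = [-0.653828, +0.532311, +0.537731; +0.752723, +0.385338, +0.533782; +0.076931, +0.753764, -0.652627]
β = atan2(√(R₁₃²+R₂₃²), R₃₃) = 2.281843; α = atan2(R₂₃, R₁₃) mod 2π = 0.781713; γ = atan2(R₃₂, −R₃₁) mod 2π = 1.672506
d^4_{0,2}(β=2.2818) via the finite sum:
Half-angle: c=0.416757, s=0.909018. N=√(24·24·720·2)=910.735966
k: max(0,(2)−(0))=2 … min(4+(2),4−(0))=4
  k=2: (−1)^0·910.7360/(96)·0.4168^6·0.9090^2 = +0.041074
  k=3: (−1)^1·910.7360/(36)·0.4168^4·0.9090^4 = -0.521089
  k=4: (−1)^2·910.7360/(96)·0.4168^2·0.9090^6 = +0.929655
d^4_{0,2}(2.2818) = +0.041074 -0.521089 +0.929655 = +0.449640

d=0.4496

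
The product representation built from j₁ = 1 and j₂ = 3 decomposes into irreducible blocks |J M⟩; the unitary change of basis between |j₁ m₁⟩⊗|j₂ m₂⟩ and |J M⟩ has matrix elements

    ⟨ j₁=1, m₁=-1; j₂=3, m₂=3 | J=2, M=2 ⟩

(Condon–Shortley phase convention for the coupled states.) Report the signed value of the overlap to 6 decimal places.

+√(5/7) ≈ +0.845154

j₁+j₂−J=2  J+j₁−j₂=0  J−j₁+j₂=4  j₁+j₂+J+1=7
(j₁±m₁, j₂±m₂, J±M) = (0,2,6,0,4,0)
P² = 11520/7
sum k=2..2:
  [2] +1/48 = 1/48
S = 1/48
C² = P²·S² = 5/7 ; C = +0.845154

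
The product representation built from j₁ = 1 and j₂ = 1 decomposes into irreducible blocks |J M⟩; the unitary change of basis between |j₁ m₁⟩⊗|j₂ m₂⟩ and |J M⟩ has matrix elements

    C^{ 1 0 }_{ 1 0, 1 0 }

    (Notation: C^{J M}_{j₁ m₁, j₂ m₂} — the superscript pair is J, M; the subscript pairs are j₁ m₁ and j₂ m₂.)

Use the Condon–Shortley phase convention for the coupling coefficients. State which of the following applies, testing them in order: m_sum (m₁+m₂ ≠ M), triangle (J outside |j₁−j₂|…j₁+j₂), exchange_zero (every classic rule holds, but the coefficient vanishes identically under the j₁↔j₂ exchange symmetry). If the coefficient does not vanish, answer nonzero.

exchange_zero

m-sum: m₁+m₂ = 0+0 = 0, M = 0  ✓
triangle: |j₁−j₂| = 0 ≤ J = 1 ≤ j₁+j₂ = 2  ✓
exchange: j₁=j₂ and m₁=m₂, and (−1)^(j₁+j₂−J) = (−1)^1 = −1 forces ⟨j₁m₁;j₂m₂|JM⟩ = −⟨j₂m₂;j₁m₁|JM⟩ = −⟨j₁m₁;j₂m₂|JM⟩ ⇒ the coefficient vanishes identically
Racah sum check: Σ_k collapses to 0 ⇒ CG = 0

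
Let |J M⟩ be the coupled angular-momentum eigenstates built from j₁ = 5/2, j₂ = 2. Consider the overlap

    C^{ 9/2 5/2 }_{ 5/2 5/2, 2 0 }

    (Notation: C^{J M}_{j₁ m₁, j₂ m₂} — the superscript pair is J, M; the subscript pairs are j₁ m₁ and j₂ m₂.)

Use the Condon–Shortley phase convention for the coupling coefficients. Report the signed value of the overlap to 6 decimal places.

+√(1/6) ≈ +0.408248

triangle: 0!·5!·4!/10! = 2880/3628800
(j±m)!: 5!·0!·2!·2!·7!·2! = 4838400
prefactor² = (2J+1)·Δ·N² = 38400
  k=0: +1/(0!·0!·0!·2!·5!·2!) = 1/480
Σ = 1/480  ⇒  CG² = 38400·(1/480)² = 1/6
CG = +√(1/6) = +0.408248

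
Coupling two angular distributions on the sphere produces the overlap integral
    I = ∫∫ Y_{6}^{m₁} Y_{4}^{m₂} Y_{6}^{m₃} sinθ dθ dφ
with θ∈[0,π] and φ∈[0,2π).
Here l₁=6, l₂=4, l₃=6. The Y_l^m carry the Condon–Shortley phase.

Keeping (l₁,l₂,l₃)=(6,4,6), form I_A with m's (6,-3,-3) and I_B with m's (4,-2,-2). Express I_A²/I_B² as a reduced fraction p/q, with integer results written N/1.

l's match ⇒ only the (l;m) 3-j factors differ between A and B.
A: triangle coeff Δ(6,4,6) = 1/15315300; Σ_t [0,0]: t=0:+1/5806080 = 1/5806080; (3j)²=9/884 [(6 4 6; 6 -3 -3)], sign=-1
B: triangle coeff Δ(6,4,6) = 1/15315300; Σ_t [0,2]: t=0:+1/138240 t=1:−1/181440 t=2:+1/3870720 = 23/11612160; (3j)²=529/204204 [(6 4 6; 4 -2 -2)], sign=+1
I_A²/I_B² = (9/884)/(529/204204) = 2079/529

2079/529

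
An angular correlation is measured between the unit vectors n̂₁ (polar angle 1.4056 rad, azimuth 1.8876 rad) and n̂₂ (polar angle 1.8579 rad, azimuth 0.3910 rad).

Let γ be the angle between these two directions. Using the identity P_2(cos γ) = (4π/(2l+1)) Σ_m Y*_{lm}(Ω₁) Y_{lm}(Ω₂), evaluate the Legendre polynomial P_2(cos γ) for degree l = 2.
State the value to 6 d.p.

Addition theorem: P_2(cos γ) = (4π/5) Σ_m Y*_{lm}(Ω₁) Y_{lm}(Ω₂), m = −2…2:
  m=-2: (-0.302879-0.222511i) × (+0.252087-0.250379i) = -0.132064+0.019742i  (running Σ = -0.132064+0.019742i)
  m=-1: (-0.039039+0.119077i) × (-0.193977+0.079962i) = -0.001949-0.026220i  (running Σ = -0.134013-0.006477i)
  m=0: (-0.289805-0.000000i) × (-0.239519+0.000000i) = +0.069414+0.000000i  (running Σ = -0.064599-0.006477i)
  m=1: (+0.039039+0.119077i) × (+0.193977+0.079962i) = -0.001949+0.026220i  (running Σ = -0.066548+0.019742i)
  m=2: (-0.302879+0.222511i) × (+0.252087+0.250379i) = -0.132064-0.019742i  (running Σ = -0.198612+0.000000i)
Total Σ_m = -0.198612+0.000000i. Multiply by 2.513274: -0.499167+0.000000i. P_2(cos γ) = -0.499167

-0.499167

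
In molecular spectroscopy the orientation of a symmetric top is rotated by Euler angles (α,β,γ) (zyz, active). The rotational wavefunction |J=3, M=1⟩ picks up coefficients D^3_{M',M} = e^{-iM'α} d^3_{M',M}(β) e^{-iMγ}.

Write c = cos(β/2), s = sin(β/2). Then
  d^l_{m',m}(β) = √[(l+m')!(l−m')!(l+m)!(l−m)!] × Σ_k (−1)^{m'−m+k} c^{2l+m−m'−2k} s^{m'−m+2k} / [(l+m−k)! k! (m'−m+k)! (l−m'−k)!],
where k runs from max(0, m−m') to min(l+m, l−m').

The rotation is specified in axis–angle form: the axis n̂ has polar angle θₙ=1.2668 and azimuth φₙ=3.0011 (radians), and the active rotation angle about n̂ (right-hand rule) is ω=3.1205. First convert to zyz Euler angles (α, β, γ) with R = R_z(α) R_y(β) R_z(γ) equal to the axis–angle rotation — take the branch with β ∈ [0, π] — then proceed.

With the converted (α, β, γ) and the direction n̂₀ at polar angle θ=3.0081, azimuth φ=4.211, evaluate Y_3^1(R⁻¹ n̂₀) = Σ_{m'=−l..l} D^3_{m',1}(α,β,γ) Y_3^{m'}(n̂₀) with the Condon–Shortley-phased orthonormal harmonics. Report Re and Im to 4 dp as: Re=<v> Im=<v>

Re=-0.4392 Im=-0.0564

Axis–angle → zyz. n̂ = (sinθₙcosφₙ, sinθₙsinφₙ, cosθₙ) = (-0.944747, +0.133610, +0.299336), ω = 3.1205.
R = I cosω + sinω [n̂]ₓ + (1−cosω) n̂n̂ᵀ gives
  R = [+0.785117, -0.258741, -0.562712; -0.246114, -0.964078, +0.099905; -0.568348, +0.060054, -0.820594]
β = atan2(√(R₁₃²+R₂₃²), R₃₃) = 2.533246; α = atan2(R₂₃, R₁₃) mod 2π = 2.965881; γ = atan2(R₃₂, −R₃₁) mod 2π = 0.105273
Need the full column D^3_{m',1} for m'=−3..3 at α=2.9659, β=2.5332, γ=0.1053.
cos(β/2)=0.299505, sin(β/2)=0.954095
d^3_{-3,1}: single k=4 term ⇒ +0.287885;  D = -0.232210+0.170166i
d^3_{-2,1}: k∈[3..4] ⇒ +0.147576 -0.748792 = -0.601216;  D = -0.539600+0.265128i
d^3_{-1,1}: k∈[2..4] ⇒ +0.043949 -0.594653 +0.754309 = +0.203605;  D = -0.195620+0.056460i
d^3_{0,1}: k∈[1..3] ⇒ +0.007965 -0.242492 +0.820261 = +0.585734;  D = +0.582491-0.061548i
d^3_{1,1}: k∈[0..2] ⇒ +0.000722 -0.058599 +0.445990 = +0.388113;  D = -0.387150-0.027315i
d^3_{2,1}: k∈[0..1] ⇒ -0.007271 +0.147576 = +0.140305;  D = +0.136076+0.034188i
d^3_{3,1}: single k=0 term ⇒ +0.028369;  D = -0.025882-0.011616i
Y_3^{m'}(θ=3.0081,φ=4.211) and Σ D·Y over m':
  (-0.2322+0.1702i)·(+0.0010-0.0001i)  (-0.5396+0.2651i)·(+0.0097+0.0151i)  (-0.1956+0.0565i)·(-0.0809+0.1475i)  (+0.5825-0.0615i)·(-0.7070+0.0000i)  (-0.3872-0.0273i)·(+0.0809+0.1475i)  (+0.1361+0.0342i)·(+0.0097-0.0151i)  (-0.0259-0.0116i)·(-0.0010-0.0001i)
Y_3^1(R⁻¹ n̂) = -0.439163-0.056379i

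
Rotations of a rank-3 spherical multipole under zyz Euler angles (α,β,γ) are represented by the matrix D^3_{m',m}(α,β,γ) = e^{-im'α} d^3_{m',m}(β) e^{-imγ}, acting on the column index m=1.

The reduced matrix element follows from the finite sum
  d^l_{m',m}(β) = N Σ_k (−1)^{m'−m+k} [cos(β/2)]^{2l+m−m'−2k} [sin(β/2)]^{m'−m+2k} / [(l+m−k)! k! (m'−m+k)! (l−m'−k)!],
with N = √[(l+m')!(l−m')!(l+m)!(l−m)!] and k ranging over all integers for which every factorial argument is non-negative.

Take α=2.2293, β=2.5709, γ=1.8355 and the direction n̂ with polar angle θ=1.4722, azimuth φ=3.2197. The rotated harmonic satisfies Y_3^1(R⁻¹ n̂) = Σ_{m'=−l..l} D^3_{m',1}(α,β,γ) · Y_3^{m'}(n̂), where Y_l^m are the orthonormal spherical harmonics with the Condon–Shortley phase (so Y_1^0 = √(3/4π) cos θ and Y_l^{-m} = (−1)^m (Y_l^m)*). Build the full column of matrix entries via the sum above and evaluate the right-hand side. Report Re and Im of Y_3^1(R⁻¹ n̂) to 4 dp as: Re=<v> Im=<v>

Need the full column D^3_{m',1} for m'=−3..3 at α=2.2293, β=2.5709, γ=1.8355.
cos(β/2)=0.281490, sin(β/2)=0.959564
d^3_{-3,1}: single k=4 term ⇒ +0.260176;  D = +0.036309-0.257630i
d^3_{-2,1}: k∈[3..4] ⇒ +0.124635 -0.724157 = -0.599522;  D = +0.520725-0.297106i
d^3_{-1,1}: k∈[2..4] ⇒ +0.034686 -0.537417 +0.780628 = +0.277897;  D = +0.256626+0.106629i
d^3_{0,1}: k∈[1..3] ⇒ +0.005875 -0.204796 +0.793275 = +0.594353;  D = -0.155497-0.573652i
d^3_{1,1}: k∈[0..2] ⇒ +0.000497 -0.046248 +0.403063 = +0.357313;  D = -0.215554+0.284971i
d^3_{2,1}: k∈[0..1] ⇒ -0.005363 +0.124635 = +0.119272;  D = +0.119265-0.001302i
d^3_{3,1}: single k=0 term ⇒ +0.022389;  D = -0.013893-0.017557i
Y_3^{m'}(θ=1.4722,φ=3.2197) and Σ D·Y over m':
  (+0.0363-0.2576i)·(-0.3999+0.0955i)  (+0.5207-0.2971i)·(+0.0984-0.0155i)  (+0.2566+0.1066i)·(+0.3051-0.0239i)  (-0.1555-0.5737i)·(-0.1084+0.0000i)  (-0.2156+0.2850i)·(-0.3051-0.0239i)  (+0.1193-0.0013i)·(+0.0984+0.0155i)  (-0.0139-0.0176i)·(+0.3999+0.0955i)
Y_3^1(R⁻¹ n̂) = +0.234863+0.069369i

Re=0.2349 Im=0.0694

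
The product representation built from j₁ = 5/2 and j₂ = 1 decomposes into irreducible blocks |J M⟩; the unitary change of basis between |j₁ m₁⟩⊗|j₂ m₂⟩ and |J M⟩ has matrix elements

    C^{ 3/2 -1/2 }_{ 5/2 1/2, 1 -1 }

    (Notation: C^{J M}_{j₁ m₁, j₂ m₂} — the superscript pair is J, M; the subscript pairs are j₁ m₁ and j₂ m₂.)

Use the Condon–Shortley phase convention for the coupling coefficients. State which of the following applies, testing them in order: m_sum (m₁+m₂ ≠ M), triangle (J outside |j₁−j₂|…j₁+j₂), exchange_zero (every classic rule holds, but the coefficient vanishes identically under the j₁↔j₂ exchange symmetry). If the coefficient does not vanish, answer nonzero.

m-sum: m₁+m₂ = 1/2+(-1) = -1/2, M = -1/2  ✓
triangle: |j₁−j₂| = 3/2 ≤ J = 3/2 ≤ j₁+j₂ = 7/2  ✓
exchange: j₁≠j₂ or m₁≠m₂ — the exchange symmetry imposes no constraint here
value check: CG = +√(1/5) = +0.447214 ≠ 0

nonzero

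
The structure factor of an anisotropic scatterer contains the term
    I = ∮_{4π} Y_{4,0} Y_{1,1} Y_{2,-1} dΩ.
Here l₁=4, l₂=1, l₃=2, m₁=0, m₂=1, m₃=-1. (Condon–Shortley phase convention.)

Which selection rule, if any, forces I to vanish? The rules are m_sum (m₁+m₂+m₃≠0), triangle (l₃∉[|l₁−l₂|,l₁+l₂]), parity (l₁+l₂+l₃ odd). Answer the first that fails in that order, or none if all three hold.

azimuthal sum: 0 + 1 − 1 = 0  ✓
l₃ must lie in [3,5]; have l₃=2  ✗
L = 4 + 1 + 2 = 7 (odd)

triangle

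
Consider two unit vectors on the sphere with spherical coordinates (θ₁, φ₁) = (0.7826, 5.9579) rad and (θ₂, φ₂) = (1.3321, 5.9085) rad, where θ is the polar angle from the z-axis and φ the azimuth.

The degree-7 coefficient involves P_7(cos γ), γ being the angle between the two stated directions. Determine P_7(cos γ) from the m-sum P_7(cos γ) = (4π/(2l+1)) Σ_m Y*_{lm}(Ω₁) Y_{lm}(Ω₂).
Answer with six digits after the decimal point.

Addition theorem: P_7(cos γ) = (4π/15) Σ_m Y*_{lm}(Ω₁) Y_{lm}(Ω₂), m = −7…7:
  [-7]  conj(Y_{7,-7})(Ω₁) = -0.02812 - 0.03297j ; Y_{7,-7}(Ω₂) = -0.35505 + 0.20272j ; Δ = 0.01667 + 0.00601j
  [-6]  conj(Y_{7,-6})(Ω₁) = -0.06062 - 0.15138j ; Y_{7,-6}(Ω₂) = -0.23329 + 0.29008j ; Δ = 0.05805 + 0.01773j
  [-5]  conj(Y_{7,-5})(Ω₁) = -0.01969 - 0.35356j ; Y_{7,-5}(Ω₂) = 0.02588 - 0.08289j ; Δ = -0.02982 - 0.00752j
  [-4]  conj(Y_{7,-4})(Ω₁) = 0.12119 - 0.43848j ; Y_{7,-4}(Ω₂) = -0.02531 - 0.35066j ; Δ = -0.15682 - 0.03140j
  [-3]  conj(Y_{7,-3})(Ω₁) = 0.12970 - 0.19166j ; Y_{7,-3}(Ω₂) = -0.01064 - 0.02221j ; Δ = -0.00564 - 0.00084j
  [-2]  conj(Y_{7,-2})(Ω₁) = -0.18245 + 0.13886j ; Y_{7,-2}(Ω₂) = 0.23773 + 0.22119j ; Δ = -0.07409 - 0.00734j
  [-1]  conj(Y_{7,-1})(Ω₁) = -0.32993 + 0.11127j ; Y_{7,-1}(Ω₂) = 0.06208 + 0.02441j ; Δ = -0.02320 - 0.00115j
  [+0]  conj(Y_{7,0})(Ω₁) = 0.13157 + 0.00000j ; Y_{7,0}(Ω₂) = -0.31453 + 0.00000j ; Δ = -0.04138 + 0.00000j
  [+1]  conj(Y_{7,1})(Ω₁) = 0.32993 + 0.11127j ; Y_{7,1}(Ω₂) = -0.06208 + 0.02441j ; Δ = -0.02320 + 0.00115j
  [+2]  conj(Y_{7,2})(Ω₁) = -0.18245 - 0.13886j ; Y_{7,2}(Ω₂) = 0.23773 - 0.22119j ; Δ = -0.07409 + 0.00734j
  [+3]  conj(Y_{7,3})(Ω₁) = -0.12970 - 0.19166j ; Y_{7,3}(Ω₂) = 0.01064 - 0.02221j ; Δ = -0.00564 + 0.00084j
  [+4]  conj(Y_{7,4})(Ω₁) = 0.12119 + 0.43848j ; Y_{7,4}(Ω₂) = -0.02531 + 0.35066j ; Δ = -0.15682 + 0.03140j
  [+5]  conj(Y_{7,5})(Ω₁) = 0.01969 - 0.35356j ; Y_{7,5}(Ω₂) = -0.02588 - 0.08289j ; Δ = -0.02982 + 0.00752j
  [+6]  conj(Y_{7,6})(Ω₁) = -0.06062 + 0.15138j ; Y_{7,6}(Ω₂) = -0.23329 - 0.29008j ; Δ = 0.05805 - 0.01773j
  [+7]  conj(Y_{7,7})(Ω₁) = 0.02812 - 0.03297j ; Y_{7,7}(Ω₂) = 0.35505 + 0.20272j ; Δ = 0.01667 - 0.00601j
Total Σ_m = -0.47106 - 0.00000j. Multiply by 0.837758: -0.39463 - 0.00000j. P_7(cos γ) = -0.394634

-0.394634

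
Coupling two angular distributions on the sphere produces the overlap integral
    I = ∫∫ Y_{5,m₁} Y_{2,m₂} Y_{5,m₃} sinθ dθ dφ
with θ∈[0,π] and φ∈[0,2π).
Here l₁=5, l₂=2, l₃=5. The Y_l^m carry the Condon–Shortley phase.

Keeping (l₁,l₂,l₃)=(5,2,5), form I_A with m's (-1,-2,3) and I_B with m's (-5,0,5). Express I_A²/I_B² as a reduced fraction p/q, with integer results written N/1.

112/225

Same 5,2,5: normalisation and zero-m 3j drop out of the ratio.
A: Δ: 2! 8! 2! / 13! → 1/38610; sum: t=0:+1/5760 = 1/5760; 3j²(5 2 5; -1 -2 3) = Δ·Π!·Σ² = 56/2145  (sign +1)
B: Δ: 2! 8! 2! / 13! → 1/38610; sum: t=2:+1/161280 = 1/161280; 3j²(5 2 5; -5 0 5) = Δ·Π!·Σ² = 15/286  (sign +1)
I_A²/I_B² = (56/2145)/(15/286) = 112/225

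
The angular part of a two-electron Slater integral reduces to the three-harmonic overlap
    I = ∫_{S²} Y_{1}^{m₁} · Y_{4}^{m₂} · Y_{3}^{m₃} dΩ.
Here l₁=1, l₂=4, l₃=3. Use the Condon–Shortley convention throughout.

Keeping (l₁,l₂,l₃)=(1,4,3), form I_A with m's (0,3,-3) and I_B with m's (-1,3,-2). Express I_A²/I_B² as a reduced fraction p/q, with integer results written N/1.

1/3

Shared (l₁,l₂,l₃)=(1,4,3): N and (l;000)² cancel in I_A²/I_B².
A: Δ = 2!·0!·6!/9! = 1/252; Racah Σ t=1..1: t=1:−1/720 = -1/720; ⇒ 3j(1 4 3; 0 3 -3)² = 1/36, sgn -1
B: Δ = 2!·0!·6!/9! = 1/252; Racah Σ t=2..2: t=2:+1/240 = 1/240; ⇒ 3j(1 4 3; -1 3 -2)² = 1/12, sgn -1
I_A²/I_B² = (1/36)/(1/12) = 1/3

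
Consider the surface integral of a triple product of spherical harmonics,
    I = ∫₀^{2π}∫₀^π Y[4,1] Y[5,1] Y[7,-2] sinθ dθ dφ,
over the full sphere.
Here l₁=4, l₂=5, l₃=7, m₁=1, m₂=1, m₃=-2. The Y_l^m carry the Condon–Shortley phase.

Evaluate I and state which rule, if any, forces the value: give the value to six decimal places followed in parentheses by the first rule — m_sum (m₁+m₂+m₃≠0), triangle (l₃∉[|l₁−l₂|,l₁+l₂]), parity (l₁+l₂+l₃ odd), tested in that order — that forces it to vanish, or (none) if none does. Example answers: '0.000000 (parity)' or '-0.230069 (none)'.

0.139430 (none)

m-sum 0 ✓  L=16 even ✓  1≤7≤9 ✓
Π(2lᵢ+1) = 9×11×15 = 1485
triangle coeff Δ(4,5,7) = 1/6126120
Σ_t [0,2]: t=0:+1/69120 t=1:−1/20736 t=2:+1/69120 = -1/51840
(3j)²=280/21879 [(4 5 7; 0 0 0)], sign=+1
Σ_t [0,2]: t=0:+1/103680 t=1:−1/34560 t=2:+1/138240 = -1/82944
(3j)²=125/9724 [(4 5 7; 1 1 -2)], sign=+1
⇒ 4πI² = 131250/537251
I = (+1)√(131250/537251/(4π)) = 0.13942996
No selection rule forces the value: the integral is nonzero (none).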